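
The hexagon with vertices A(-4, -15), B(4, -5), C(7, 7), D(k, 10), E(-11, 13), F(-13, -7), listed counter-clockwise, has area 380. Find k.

The doubled signed area Σ (x_i y_{i+1} − x_{i+1} y_i) is linear in k.
With k=0 it equals 736; the coefficient of k is 6 (from the two edges through D).
So 6·k + 736 = 2·380 = 760 ⇒ k = 4.

4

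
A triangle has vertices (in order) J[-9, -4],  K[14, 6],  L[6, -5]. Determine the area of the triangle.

Σ = (2) + (-106) + (-69) = -173
Area = |Σ|/2 = 86.5.

86.5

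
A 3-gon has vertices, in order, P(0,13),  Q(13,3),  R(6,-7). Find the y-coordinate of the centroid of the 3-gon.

3

Apply Gauss's area formula. First the cross-terms c_i = x_i·y_{i+1} − x_{i+1}·y_i:
  -169, -109, 78  ⇒  2A = -200, A = -100.
Then Σ (y_i + y_{i+1})·c_i = -1800, so ȳ = -1800 / (6·(-100)) = 3.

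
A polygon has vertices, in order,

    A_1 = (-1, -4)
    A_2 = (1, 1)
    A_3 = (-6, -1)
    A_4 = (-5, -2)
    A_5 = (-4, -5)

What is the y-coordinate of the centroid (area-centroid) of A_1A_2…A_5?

Apply the shoelace formula. First the cross-terms c_i = x_i·y_{i+1} − x_{i+1}·y_i:
  3, 5, 7, 17, 11  ⇒  2A = 43, A = 21.5.
Then Σ (y_i + y_{i+1})·c_i = -248, so ȳ = -248 / (6·21.5) = -248/129.

-248/129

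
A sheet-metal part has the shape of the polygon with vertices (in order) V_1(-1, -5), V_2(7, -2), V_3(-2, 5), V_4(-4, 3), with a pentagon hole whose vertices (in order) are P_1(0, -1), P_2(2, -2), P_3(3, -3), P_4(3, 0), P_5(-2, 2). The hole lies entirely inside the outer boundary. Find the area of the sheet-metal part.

Outer boundary:
Σ = (37) + (31) + (14) + (23) = 105
Area = |Σ|/2 = 52.5.
Hole:
Apply the shoelace formula: 2A = Σ (x_i·y_{i+1} − x_{i+1}·y_i), indices taken mod 5.
P_1→P_2: (0)(-2) − (2)(-1) = 2
P_2→P_3: (2)(-3) − (3)(-2) = 0
P_3→P_4: (3)(0) − (3)(-3) = 9
P_4→P_5: (3)(2) − (-2)(0) = 6
P_5→P_1: (-2)(-1) − (0)(2) = 2
Σ = 19
Area = |Σ|/2 = 9.5.
Net area = 52.5 − 9.5 = 43.

43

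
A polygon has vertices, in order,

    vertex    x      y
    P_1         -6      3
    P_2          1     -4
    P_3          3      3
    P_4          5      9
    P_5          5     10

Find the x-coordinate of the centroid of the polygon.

13/192

Apply the shoelace formula. First the cross-terms c_i = x_i·y_{i+1} − x_{i+1}·y_i:
  21, 15, 12, 5, 75  ⇒  2A = 128, A = 64.
Then Σ (x_i + x_{i+1})·c_i = 26, so x̄ = 26 / (6·64) = 13/192.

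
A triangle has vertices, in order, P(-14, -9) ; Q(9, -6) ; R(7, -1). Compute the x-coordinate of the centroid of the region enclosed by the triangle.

2/3

Apply the surveyor's formula. First the cross-terms c_i = x_i·y_{i+1} − x_{i+1}·y_i:
  165, 33, -77  ⇒  2A = 121, A = 60.5.
Then Σ (x_i + x_{i+1})·c_i = 242, so x̄ = 242 / (6·60.5) = 2/3.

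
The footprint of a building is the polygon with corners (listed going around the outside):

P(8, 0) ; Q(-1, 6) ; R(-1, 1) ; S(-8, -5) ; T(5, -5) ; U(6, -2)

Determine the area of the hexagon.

P→Q: (8)(6) − (-1)(0) = 48
Q→R: (-1)(1) − (-1)(6) = 5
R→S: (-1)(-5) − (-8)(1) = 13
S→T: (-8)(-5) − (5)(-5) = 65
T→U: (5)(-2) − (6)(-5) = 20
U→P: (6)(0) − (8)(-2) = 16
Σ = 167
Area = |Σ|/2 = 83.5.

83.5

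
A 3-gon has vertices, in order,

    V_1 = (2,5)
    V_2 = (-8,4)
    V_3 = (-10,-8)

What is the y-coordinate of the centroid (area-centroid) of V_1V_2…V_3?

Apply the surveyor's formula. First the cross-terms c_i = x_i·y_{i+1} − x_{i+1}·y_i:
  48, 104, -34  ⇒  2A = 118, A = 59.
Then Σ (y_i + y_{i+1})·c_i = 118, so ȳ = 118 / (6·59) = 1/3.

1/3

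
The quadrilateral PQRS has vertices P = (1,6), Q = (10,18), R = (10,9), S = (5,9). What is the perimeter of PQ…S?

34

|PQ| = √((9)² + (12)²) = √225 = 15
|QR| = √((0)² + (-9)²) = √81 = 9
|RS| = √((-5)² + (0)²) = √25 = 5
|SP| = √((-4)² + (-3)²) = √25 = 5
Perimeter = 15 + 9 + 5 + 5 = 34.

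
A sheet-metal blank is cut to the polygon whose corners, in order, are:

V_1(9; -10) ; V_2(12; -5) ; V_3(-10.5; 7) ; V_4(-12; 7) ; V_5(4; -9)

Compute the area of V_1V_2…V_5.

119

V_1→V_2: (9)(-5) − (12)(-10) = 75
V_2→V_3: (12)(7) − (-10.5)(-5) = 31.5
V_3→V_4: (-10.5)(7) − (-12)(7) = 10.5
V_4→V_5: (-12)(-9) − (4)(7) = 80
V_5→V_1: (4)(-10) − (9)(-9) = 41
Σ = 238
Area = |Σ|/2 = 119.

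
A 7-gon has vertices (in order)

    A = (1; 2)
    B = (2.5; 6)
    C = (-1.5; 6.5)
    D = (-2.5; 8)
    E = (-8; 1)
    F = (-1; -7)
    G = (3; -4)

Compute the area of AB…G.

92

Apply the shoelace formula: 2A = Σ (x_i·y_{i+1} − x_{i+1}·y_i), indices taken mod 7.
A→B: (1)(6) − (2.5)(2) = 1
B→C: (2.5)(6.5) − (-1.5)(6) = 25.25
C→D: (-1.5)(8) − (-2.5)(6.5) = 4.25
D→E: (-2.5)(1) − (-8)(8) = 61.5
E→F: (-8)(-7) − (-1)(1) = 57
F→G: (-1)(-4) − (3)(-7) = 25
G→A: (3)(2) − (1)(-4) = 10
Σ = 184
Area = |Σ|/2 = 92.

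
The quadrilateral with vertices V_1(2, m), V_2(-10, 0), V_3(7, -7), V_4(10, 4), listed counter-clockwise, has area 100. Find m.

The doubled signed area Σ (x_i y_{i+1} − x_{i+1} y_i) is linear in m.
With m=0 it equals 160; the coefficient of m is 20 (from the two edges through V_1).
So 20·m + 160 = 2·100 = 200 ⇒ m = 2.

2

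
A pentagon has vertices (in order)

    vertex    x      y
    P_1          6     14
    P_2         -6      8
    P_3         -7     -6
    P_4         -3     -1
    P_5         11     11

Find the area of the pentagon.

Σ = (132) + (92) + (-11) + (-22) + (88) = 279
Area = |Σ|/2 = 139.5.

139.5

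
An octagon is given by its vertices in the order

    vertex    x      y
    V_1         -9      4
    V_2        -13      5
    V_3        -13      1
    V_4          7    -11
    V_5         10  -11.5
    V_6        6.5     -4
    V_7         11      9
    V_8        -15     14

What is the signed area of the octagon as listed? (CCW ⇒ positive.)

Apply Gauss's area formula: 2A = Σ (x_i·y_{i+1} − x_{i+1}·y_i), indices taken mod 8.
V_1→V_2: (-9)(5) − (-13)(4) = 7
V_2→V_3: (-13)(1) − (-13)(5) = 52
V_3→V_4: (-13)(-11) − (7)(1) = 136
V_4→V_5: (7)(-11.5) − (10)(-11) = 29.5
V_5→V_6: (10)(-4) − (6.5)(-11.5) = 34.75
V_6→V_7: (6.5)(9) − (11)(-4) = 102.5
V_7→V_8: (11)(14) − (-15)(9) = 289
V_8→V_1: (-15)(4) − (-9)(14) = 66
Σ = 716.75
Signed area = Σ/2 = 358.375 (positive ⇒ counter-clockwise traversal).

358.375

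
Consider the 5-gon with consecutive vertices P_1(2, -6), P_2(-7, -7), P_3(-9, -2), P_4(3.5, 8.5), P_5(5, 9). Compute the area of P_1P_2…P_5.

116.75

Apply the surveyor's formula: 2A = Σ (x_i·y_{i+1} − x_{i+1}·y_i), indices taken mod 5.
Σ = (-56) + (-49) + (-69.5) + (-11) + (-48) = -233.5
Area = |Σ|/2 = 116.75.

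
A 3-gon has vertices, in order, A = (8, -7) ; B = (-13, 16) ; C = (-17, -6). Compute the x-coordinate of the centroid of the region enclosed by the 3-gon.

Apply Gauss's area formula. First the cross-terms c_i = x_i·y_{i+1} − x_{i+1}·y_i:
  37, 350, 167  ⇒  2A = 554, A = 277.
Then Σ (x_i + x_{i+1})·c_i = -12188, so x̄ = -12188 / (6·277) = -22/3.

-22/3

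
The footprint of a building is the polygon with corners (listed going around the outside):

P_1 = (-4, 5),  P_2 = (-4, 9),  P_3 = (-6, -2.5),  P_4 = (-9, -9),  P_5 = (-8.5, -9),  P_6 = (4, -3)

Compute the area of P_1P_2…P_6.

P_1→P_2: (-4)(9) − (-4)(5) = -16
P_2→P_3: (-4)(-2.5) − (-6)(9) = 64
P_3→P_4: (-6)(-9) − (-9)(-2.5) = 31.5
P_4→P_5: (-9)(-9) − (-8.5)(-9) = 4.5
P_5→P_6: (-8.5)(-3) − (4)(-9) = 61.5
P_6→P_1: (4)(5) − (-4)(-3) = 8
Σ = 153.5
Area = |Σ|/2 = 76.75.

76.75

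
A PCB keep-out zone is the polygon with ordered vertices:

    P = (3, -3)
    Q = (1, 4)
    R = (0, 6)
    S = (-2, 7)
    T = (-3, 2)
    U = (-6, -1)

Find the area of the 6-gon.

Apply the shoelace formula: 2A = Σ (x_i·y_{i+1} − x_{i+1}·y_i), indices taken mod 6.
Σ = (15) + (6) + (12) + (17) + (15) + (21) = 86
Area = |Σ|/2 = 43.

43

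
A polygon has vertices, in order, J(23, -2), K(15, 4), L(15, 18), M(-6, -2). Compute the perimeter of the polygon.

|JK| = √((-8)² + (6)²) = √100 = 10
|KL| = √((0)² + (14)²) = √196 = 14
|LM| = √((-21)² + (-20)²) = √841 = 29
|MJ| = √((29)² + (0)²) = √841 = 29
Perimeter = 10 + 14 + 29 + 29 = 82.

82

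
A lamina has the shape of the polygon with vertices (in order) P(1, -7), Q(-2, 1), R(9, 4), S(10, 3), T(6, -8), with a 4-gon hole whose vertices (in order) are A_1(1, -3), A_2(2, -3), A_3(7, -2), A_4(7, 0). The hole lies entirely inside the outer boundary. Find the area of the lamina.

81

Outer boundary:
Apply the shoelace formula: 2A = Σ (x_i·y_{i+1} − x_{i+1}·y_i), indices taken mod 5.
Σ = (-13) + (-17) + (-13) + (-98) + (-34) = -175
Area = |Σ|/2 = 87.5.
Hole:
Apply the shoelace (surveyor's) formula: 2A = Σ (x_i·y_{i+1} − x_{i+1}·y_i), indices taken mod 4.
Cross-terms: 3, 17, 14, -21  ⇒  Σ = 13
Area = |Σ|/2 = 6.5.
Net area = 87.5 − 6.5 = 81.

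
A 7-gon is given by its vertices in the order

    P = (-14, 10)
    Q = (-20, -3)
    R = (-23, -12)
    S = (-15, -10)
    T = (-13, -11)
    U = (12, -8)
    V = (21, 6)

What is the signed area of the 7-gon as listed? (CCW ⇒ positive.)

634

P→Q: (-14)(-3) − (-20)(10) = 242
Q→R: (-20)(-12) − (-23)(-3) = 171
R→S: (-23)(-10) − (-15)(-12) = 50
S→T: (-15)(-11) − (-13)(-10) = 35
T→U: (-13)(-8) − (12)(-11) = 236
U→V: (12)(6) − (21)(-8) = 240
V→P: (21)(10) − (-14)(6) = 294
Σ = 1268
Signed area = Σ/2 = 634 (positive ⇒ counter-clockwise traversal).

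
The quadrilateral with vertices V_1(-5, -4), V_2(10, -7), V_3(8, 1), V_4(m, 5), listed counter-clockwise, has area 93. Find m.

The doubled signed area Σ (x_i y_{i+1} − x_{i+1} y_i) is linear in m.
With m=0 it equals 206; the coefficient of m is -5 (from the two edges through V_4).
So -5·m + 206 = 2·93 = 186 ⇒ m = 4.

4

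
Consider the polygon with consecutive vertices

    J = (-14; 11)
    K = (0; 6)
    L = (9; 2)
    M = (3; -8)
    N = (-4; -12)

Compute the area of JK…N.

248

Σ = (-84) + (-54) + (-78) + (-68) + (-212) = -496
Area = |Σ|/2 = 248.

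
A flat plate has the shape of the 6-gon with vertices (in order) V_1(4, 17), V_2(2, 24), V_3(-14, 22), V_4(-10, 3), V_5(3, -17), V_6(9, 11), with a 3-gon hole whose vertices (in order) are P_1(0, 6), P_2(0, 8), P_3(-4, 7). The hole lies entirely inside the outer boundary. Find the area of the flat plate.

Outer boundary:
Cross-terms: 62, 380, 178, 161, 186, 109  ⇒  Σ = 1076
Area = |Σ|/2 = 538.
Hole:
Apply the shoelace (surveyor's) formula: 2A = Σ (x_i·y_{i+1} − x_{i+1}·y_i), indices taken mod 3.
Σ = (0) + (32) + (-24) = 8
Area = |Σ|/2 = 4.
Net area = 538 − 4 = 534.

534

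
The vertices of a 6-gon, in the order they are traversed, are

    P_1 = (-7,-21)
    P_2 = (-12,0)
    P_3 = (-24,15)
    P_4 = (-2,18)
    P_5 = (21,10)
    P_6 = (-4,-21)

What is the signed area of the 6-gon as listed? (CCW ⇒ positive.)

-848

Apply the surveyor's formula: 2A = Σ (x_i·y_{i+1} − x_{i+1}·y_i), indices taken mod 6.
Σ = (-252) + (-180) + (-402) + (-398) + (-401) + (-63) = -1696
Signed area = Σ/2 = -848 (negative ⇒ clockwise traversal).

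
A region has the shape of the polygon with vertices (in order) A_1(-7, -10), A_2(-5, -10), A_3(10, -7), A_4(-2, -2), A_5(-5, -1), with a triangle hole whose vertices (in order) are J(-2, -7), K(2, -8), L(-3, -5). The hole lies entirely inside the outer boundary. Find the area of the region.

74.5

Outer boundary:
Σ = (20) + (135) + (-34) + (-8) + (43) = 156
Area = |Σ|/2 = 78.
Hole:
Cross-terms: 30, -34, 11  ⇒  Σ = 7
Area = |Σ|/2 = 3.5.
Net area = 78 − 3.5 = 74.5.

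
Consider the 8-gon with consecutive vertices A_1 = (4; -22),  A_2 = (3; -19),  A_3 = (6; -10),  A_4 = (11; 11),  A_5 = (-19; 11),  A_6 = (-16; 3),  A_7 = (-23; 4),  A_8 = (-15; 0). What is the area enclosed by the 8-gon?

547

Apply the surveyor's formula: 2A = Σ (x_i·y_{i+1} − x_{i+1}·y_i), indices taken mod 8.
Σ = (-10) + (84) + (176) + (330) + (119) + (5) + (60) + (330) = 1094
Area = |Σ|/2 = 547.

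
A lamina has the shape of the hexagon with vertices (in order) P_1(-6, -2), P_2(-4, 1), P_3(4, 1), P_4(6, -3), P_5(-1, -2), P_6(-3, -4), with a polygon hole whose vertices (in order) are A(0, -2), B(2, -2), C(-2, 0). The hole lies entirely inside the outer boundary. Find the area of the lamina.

35.5

Outer boundary:
Apply the shoelace (surveyor's) formula: 2A = Σ (x_i·y_{i+1} − x_{i+1}·y_i), indices taken mod 6.
Cross-terms: -14, -8, -18, -15, -2, -18  ⇒  Σ = -75
Area = |Σ|/2 = 37.5.
Hole:
Apply the surveyor's formula: 2A = Σ (x_i·y_{i+1} − x_{i+1}·y_i), indices taken mod 3.
A→B: (0)(-2) − (2)(-2) = 4
B→C: (2)(0) − (-2)(-2) = -4
C→A: (-2)(-2) − (0)(0) = 4
Σ = 4
Area = |Σ|/2 = 2.
Net area = 37.5 − 2 = 35.5.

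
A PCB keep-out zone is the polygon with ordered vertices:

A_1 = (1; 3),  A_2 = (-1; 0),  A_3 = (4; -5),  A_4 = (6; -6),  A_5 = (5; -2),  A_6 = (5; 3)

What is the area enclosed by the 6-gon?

Apply Gauss's area formula: 2A = Σ (x_i·y_{i+1} − x_{i+1}·y_i), indices taken mod 6.
Σ = (3) + (5) + (6) + (18) + (25) + (12) = 69
Area = |Σ|/2 = 34.5.

34.5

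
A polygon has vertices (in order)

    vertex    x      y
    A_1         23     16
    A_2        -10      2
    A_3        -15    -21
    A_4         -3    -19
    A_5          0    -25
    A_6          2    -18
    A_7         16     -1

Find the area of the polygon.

679

Apply the shoelace (surveyor's) formula: 2A = Σ (x_i·y_{i+1} − x_{i+1}·y_i), indices taken mod 7.
Σ = (206) + (240) + (222) + (75) + (50) + (286) + (279) = 1358
Area = |Σ|/2 = 679.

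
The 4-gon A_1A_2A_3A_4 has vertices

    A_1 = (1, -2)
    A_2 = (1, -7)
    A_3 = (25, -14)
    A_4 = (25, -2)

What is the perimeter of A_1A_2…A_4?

66

|A_1A_2| = √((0)² + (-5)²) = √25 = 5
|A_2A_3| = √((24)² + (-7)²) = √625 = 25
|A_3A_4| = √((0)² + (12)²) = √144 = 12
|A_4A_1| = √((-24)² + (0)²) = √576 = 24
Perimeter = 5 + 25 + 12 + 24 = 66.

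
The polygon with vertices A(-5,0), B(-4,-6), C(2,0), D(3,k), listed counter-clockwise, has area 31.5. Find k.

3

The doubled signed area Σ (x_i y_{i+1} − x_{i+1} y_i) is linear in k.
With k=0 it equals 42; the coefficient of k is 7 (from the two edges through D).
So 7·k + 42 = 2·31.5 = 63 ⇒ k = 3.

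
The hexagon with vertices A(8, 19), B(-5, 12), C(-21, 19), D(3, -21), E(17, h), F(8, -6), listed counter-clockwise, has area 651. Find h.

-23

The doubled signed area Σ (x_i y_{i+1} − x_{i+1} y_i) is linear in h.
With h=0 it equals 1187; the coefficient of h is -5 (from the two edges through E).
So -5·h + 1187 = 2·651 = 1302 ⇒ h = -23.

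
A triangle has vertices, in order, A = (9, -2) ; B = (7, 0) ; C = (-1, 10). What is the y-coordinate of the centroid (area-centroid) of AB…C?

8/3

Apply Gauss's area formula. First the cross-terms c_i = x_i·y_{i+1} − x_{i+1}·y_i:
  14, 70, -88  ⇒  2A = -4, A = -2.
Then Σ (y_i + y_{i+1})·c_i = -32, so ȳ = -32 / (6·(-2)) = 8/3.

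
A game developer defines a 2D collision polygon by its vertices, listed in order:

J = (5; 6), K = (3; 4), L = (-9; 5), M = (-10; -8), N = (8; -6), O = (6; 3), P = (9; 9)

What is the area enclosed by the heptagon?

197.5

J→K: (5)(4) − (3)(6) = 2
K→L: (3)(5) − (-9)(4) = 51
L→M: (-9)(-8) − (-10)(5) = 122
M→N: (-10)(-6) − (8)(-8) = 124
N→O: (8)(3) − (6)(-6) = 60
O→P: (6)(9) − (9)(3) = 27
P→J: (9)(6) − (5)(9) = 9
Σ = 395
Area = |Σ|/2 = 197.5.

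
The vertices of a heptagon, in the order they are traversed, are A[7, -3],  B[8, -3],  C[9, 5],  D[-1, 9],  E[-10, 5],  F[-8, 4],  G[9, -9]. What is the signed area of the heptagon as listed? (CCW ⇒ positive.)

A→B: (7)(-3) − (8)(-3) = 3
B→C: (8)(5) − (9)(-3) = 67
C→D: (9)(9) − (-1)(5) = 86
D→E: (-1)(5) − (-10)(9) = 85
E→F: (-10)(4) − (-8)(5) = 0
F→G: (-8)(-9) − (9)(4) = 36
G→A: (9)(-3) − (7)(-9) = 36
Σ = 313
Signed area = Σ/2 = 156.5 (positive ⇒ counter-clockwise traversal).

156.5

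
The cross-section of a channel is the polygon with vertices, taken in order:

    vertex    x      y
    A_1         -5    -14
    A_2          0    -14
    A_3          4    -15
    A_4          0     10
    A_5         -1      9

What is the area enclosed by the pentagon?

Cross-terms: 70, 56, 40, 10, 59  ⇒  Σ = 235
Area = |Σ|/2 = 117.5.

117.5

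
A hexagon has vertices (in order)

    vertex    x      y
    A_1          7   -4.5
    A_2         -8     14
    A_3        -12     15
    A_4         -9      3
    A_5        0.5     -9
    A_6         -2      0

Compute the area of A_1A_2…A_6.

Apply the surveyor's formula: 2A = Σ (x_i·y_{i+1} − x_{i+1}·y_i), indices taken mod 6.
Cross-terms: 62, 48, 99, 79.5, -18, 9  ⇒  Σ = 279.5
Area = |Σ|/2 = 139.75.

139.75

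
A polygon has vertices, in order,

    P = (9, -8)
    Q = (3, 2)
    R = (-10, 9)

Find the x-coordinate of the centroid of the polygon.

Apply Gauss's area formula. First the cross-terms c_i = x_i·y_{i+1} − x_{i+1}·y_i:
  42, 47, -1  ⇒  2A = 88, A = 44.
Then Σ (x_i + x_{i+1})·c_i = 176, so x̄ = 176 / (6·44) = 2/3.

2/3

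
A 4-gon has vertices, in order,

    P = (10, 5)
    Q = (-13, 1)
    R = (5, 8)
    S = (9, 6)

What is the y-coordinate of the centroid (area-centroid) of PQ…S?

428/91

Apply Gauss's area formula. First the cross-terms c_i = x_i·y_{i+1} − x_{i+1}·y_i:
  75, -109, -42, -15  ⇒  2A = -91, A = -45.5.
Then Σ (y_i + y_{i+1})·c_i = -1284, so ȳ = -1284 / (6·(-45.5)) = 428/91.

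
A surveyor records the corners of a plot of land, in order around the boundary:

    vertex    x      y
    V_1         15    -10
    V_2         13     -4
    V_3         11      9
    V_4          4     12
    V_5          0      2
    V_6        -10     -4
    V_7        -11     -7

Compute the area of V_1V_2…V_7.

298

Apply the shoelace formula: 2A = Σ (x_i·y_{i+1} − x_{i+1}·y_i), indices taken mod 7.
V_1→V_2: (15)(-4) − (13)(-10) = 70
V_2→V_3: (13)(9) − (11)(-4) = 161
V_3→V_4: (11)(12) − (4)(9) = 96
V_4→V_5: (4)(2) − (0)(12) = 8
V_5→V_6: (0)(-4) − (-10)(2) = 20
V_6→V_7: (-10)(-7) − (-11)(-4) = 26
V_7→V_1: (-11)(-10) − (15)(-7) = 215
Σ = 596
Area = |Σ|/2 = 298.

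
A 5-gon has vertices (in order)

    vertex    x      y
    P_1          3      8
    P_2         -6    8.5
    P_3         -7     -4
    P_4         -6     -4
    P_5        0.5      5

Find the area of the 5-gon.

61

Apply the surveyor's formula: 2A = Σ (x_i·y_{i+1} − x_{i+1}·y_i), indices taken mod 5.
P_1→P_2: (3)(8.5) − (-6)(8) = 73.5
P_2→P_3: (-6)(-4) − (-7)(8.5) = 83.5
P_3→P_4: (-7)(-4) − (-6)(-4) = 4
P_4→P_5: (-6)(5) − (0.5)(-4) = -28
P_5→P_1: (0.5)(8) − (3)(5) = -11
Σ = 122
Area = |Σ|/2 = 61.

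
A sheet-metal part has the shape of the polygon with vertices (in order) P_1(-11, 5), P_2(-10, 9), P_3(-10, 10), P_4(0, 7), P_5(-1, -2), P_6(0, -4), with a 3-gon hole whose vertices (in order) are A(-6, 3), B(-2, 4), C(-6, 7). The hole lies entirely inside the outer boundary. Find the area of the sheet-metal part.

Outer boundary:
P_1→P_2: (-11)(9) − (-10)(5) = -49
P_2→P_3: (-10)(10) − (-10)(9) = -10
P_3→P_4: (-10)(7) − (0)(10) = -70
P_4→P_5: (0)(-2) − (-1)(7) = 7
P_5→P_6: (-1)(-4) − (0)(-2) = 4
P_6→P_1: (0)(5) − (-11)(-4) = -44
Σ = -162
Area = |Σ|/2 = 81.
Hole:
Σ = (-18) + (10) + (24) = 16
Area = |Σ|/2 = 8.
Net area = 81 − 8 = 73.

73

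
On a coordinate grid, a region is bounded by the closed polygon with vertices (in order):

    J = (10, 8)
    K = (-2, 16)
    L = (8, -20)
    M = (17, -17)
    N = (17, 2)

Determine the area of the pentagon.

365.5

J→K: (10)(16) − (-2)(8) = 176
K→L: (-2)(-20) − (8)(16) = -88
L→M: (8)(-17) − (17)(-20) = 204
M→N: (17)(2) − (17)(-17) = 323
N→J: (17)(8) − (10)(2) = 116
Σ = 731
Area = |Σ|/2 = 365.5.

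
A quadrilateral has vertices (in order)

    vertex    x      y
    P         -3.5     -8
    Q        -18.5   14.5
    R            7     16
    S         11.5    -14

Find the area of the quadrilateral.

509.625

Apply the shoelace formula: 2A = Σ (x_i·y_{i+1} − x_{i+1}·y_i), indices taken mod 4.
Σ = (-198.75) + (-397.5) + (-282) + (-141) = -1019.25
Area = |Σ|/2 = 509.625.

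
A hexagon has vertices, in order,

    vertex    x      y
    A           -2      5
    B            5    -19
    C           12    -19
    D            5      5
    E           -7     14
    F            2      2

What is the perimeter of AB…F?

|AB| = √((7)² + (-24)²) = √625 = 25
|BC| = √((7)² + (0)²) = √49 = 7
|CD| = √((-7)² + (24)²) = √625 = 25
|DE| = √((-12)² + (9)²) = √225 = 15
|EF| = √((9)² + (-12)²) = √225 = 15
|FA| = √((-4)² + (3)²) = √25 = 5
Perimeter = 25 + 7 + 25 + 15 + 15 + 5 = 92.

92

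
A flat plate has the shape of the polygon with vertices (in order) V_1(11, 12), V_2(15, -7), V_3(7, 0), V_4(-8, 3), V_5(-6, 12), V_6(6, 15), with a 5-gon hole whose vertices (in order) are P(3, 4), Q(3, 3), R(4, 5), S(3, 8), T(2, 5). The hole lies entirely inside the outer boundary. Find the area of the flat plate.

255.5

Outer boundary:
Apply the surveyor's formula: 2A = Σ (x_i·y_{i+1} − x_{i+1}·y_i), indices taken mod 6.
Cross-terms: -257, 49, 21, -78, -162, -93  ⇒  Σ = -520
Area = |Σ|/2 = 260.
Hole:
Apply the surveyor's formula: 2A = Σ (x_i·y_{i+1} − x_{i+1}·y_i), indices taken mod 5.
P→Q: (3)(3) − (3)(4) = -3
Q→R: (3)(5) − (4)(3) = 3
R→S: (4)(8) − (3)(5) = 17
S→T: (3)(5) − (2)(8) = -1
T→P: (2)(4) − (3)(5) = -7
Σ = 9
Area = |Σ|/2 = 4.5.
Net area = 260 − 4.5 = 255.5.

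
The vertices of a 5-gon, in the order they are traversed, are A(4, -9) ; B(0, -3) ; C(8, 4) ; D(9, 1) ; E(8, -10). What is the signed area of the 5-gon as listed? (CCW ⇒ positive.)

-73

A→B: (4)(-3) − (0)(-9) = -12
B→C: (0)(4) − (8)(-3) = 24
C→D: (8)(1) − (9)(4) = -28
D→E: (9)(-10) − (8)(1) = -98
E→A: (8)(-9) − (4)(-10) = -32
Σ = -146
Signed area = Σ/2 = -73 (negative ⇒ clockwise traversal).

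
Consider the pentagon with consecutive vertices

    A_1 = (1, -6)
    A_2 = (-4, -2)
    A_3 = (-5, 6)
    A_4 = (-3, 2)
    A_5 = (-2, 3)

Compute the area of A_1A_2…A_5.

Apply the shoelace (surveyor's) formula: 2A = Σ (x_i·y_{i+1} − x_{i+1}·y_i), indices taken mod 5.
Σ = (-26) + (-34) + (8) + (-5) + (9) = -48
Area = |Σ|/2 = 24.

24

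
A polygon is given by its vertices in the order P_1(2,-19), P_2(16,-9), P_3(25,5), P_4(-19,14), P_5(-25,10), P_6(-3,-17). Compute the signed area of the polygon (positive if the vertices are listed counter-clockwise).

Apply the surveyor's formula: 2A = Σ (x_i·y_{i+1} − x_{i+1}·y_i), indices taken mod 6.
Σ = (286) + (305) + (445) + (160) + (455) + (91) = 1742
Signed area = Σ/2 = 871 (positive ⇒ counter-clockwise traversal).

871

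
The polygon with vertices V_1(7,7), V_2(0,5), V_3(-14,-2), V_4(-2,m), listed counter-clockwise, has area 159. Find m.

-11

The doubled signed area Σ (x_i y_{i+1} − x_{i+1} y_i) is linear in m.
With m=0 it equals 87; the coefficient of m is -21 (from the two edges through V_4).
So -21·m + 87 = 2·159 = 318 ⇒ m = -11.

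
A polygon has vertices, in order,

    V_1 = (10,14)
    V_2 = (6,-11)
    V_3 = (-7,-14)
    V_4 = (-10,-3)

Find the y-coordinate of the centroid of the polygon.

-532/219

Apply the shoelace (surveyor's) formula. First the cross-terms c_i = x_i·y_{i+1} − x_{i+1}·y_i:
  -194, -161, -119, -110  ⇒  2A = -584, A = -292.
Then Σ (y_i + y_{i+1})·c_i = 4256, so ȳ = 4256 / (6·(-292)) = -532/219.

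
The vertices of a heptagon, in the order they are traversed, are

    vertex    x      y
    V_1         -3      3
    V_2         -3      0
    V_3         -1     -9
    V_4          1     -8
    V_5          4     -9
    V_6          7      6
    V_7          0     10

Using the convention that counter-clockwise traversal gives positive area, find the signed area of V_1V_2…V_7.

131.5

Apply the surveyor's formula: 2A = Σ (x_i·y_{i+1} − x_{i+1}·y_i), indices taken mod 7.
Σ = (9) + (27) + (17) + (23) + (87) + (70) + (30) = 263
Signed area = Σ/2 = 131.5 (positive ⇒ counter-clockwise traversal).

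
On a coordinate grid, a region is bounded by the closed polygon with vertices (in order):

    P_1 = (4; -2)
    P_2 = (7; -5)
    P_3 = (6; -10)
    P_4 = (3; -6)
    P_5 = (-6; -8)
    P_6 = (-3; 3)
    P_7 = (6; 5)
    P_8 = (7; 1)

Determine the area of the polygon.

117

Apply the surveyor's formula: 2A = Σ (x_i·y_{i+1} − x_{i+1}·y_i), indices taken mod 8.
Σ = (-6) + (-40) + (-6) + (-60) + (-42) + (-33) + (-29) + (-18) = -234
Area = |Σ|/2 = 117.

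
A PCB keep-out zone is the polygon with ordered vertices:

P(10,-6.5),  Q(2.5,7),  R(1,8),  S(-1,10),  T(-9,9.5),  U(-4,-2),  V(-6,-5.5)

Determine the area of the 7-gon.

178.875

Apply the surveyor's formula: 2A = Σ (x_i·y_{i+1} − x_{i+1}·y_i), indices taken mod 7.
Cross-terms: 86.25, 13, 18, 80.5, 56, 10, 94  ⇒  Σ = 357.75
Area = |Σ|/2 = 178.875.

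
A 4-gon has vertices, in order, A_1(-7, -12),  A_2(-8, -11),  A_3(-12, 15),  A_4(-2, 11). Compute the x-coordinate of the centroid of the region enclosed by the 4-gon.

Apply Gauss's area formula. First the cross-terms c_i = x_i·y_{i+1} − x_{i+1}·y_i:
  -19, -252, -102, 101  ⇒  2A = -272, A = -136.
Then Σ (x_i + x_{i+1})·c_i = 5844, so x̄ = 5844 / (6·(-136)) = -487/68.

-487/68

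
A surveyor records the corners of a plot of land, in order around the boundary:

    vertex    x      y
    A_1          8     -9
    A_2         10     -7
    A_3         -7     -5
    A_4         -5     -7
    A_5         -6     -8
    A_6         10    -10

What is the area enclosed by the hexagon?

Apply the shoelace (surveyor's) formula: 2A = Σ (x_i·y_{i+1} − x_{i+1}·y_i), indices taken mod 6.
A_1→A_2: (8)(-7) − (10)(-9) = 34
A_2→A_3: (10)(-5) − (-7)(-7) = -99
A_3→A_4: (-7)(-7) − (-5)(-5) = 24
A_4→A_5: (-5)(-8) − (-6)(-7) = -2
A_5→A_6: (-6)(-10) − (10)(-8) = 140
A_6→A_1: (10)(-9) − (8)(-10) = -10
Σ = 87
Area = |Σ|/2 = 43.5.

43.5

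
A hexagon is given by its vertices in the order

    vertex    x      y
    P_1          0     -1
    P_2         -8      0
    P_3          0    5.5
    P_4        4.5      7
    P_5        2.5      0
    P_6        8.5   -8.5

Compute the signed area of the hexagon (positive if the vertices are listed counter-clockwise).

Cross-terms: -8, -44, -24.75, -17.5, -21.25, -8.5  ⇒  Σ = -124
Signed area = Σ/2 = -62 (negative ⇒ clockwise traversal).

-62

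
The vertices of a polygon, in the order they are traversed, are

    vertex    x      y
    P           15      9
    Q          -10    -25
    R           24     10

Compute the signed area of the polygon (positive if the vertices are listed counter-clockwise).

140.5

Apply the surveyor's formula: 2A = Σ (x_i·y_{i+1} − x_{i+1}·y_i), indices taken mod 3.
Cross-terms: -285, 500, 66  ⇒  Σ = 281
Signed area = Σ/2 = 140.5 (positive ⇒ counter-clockwise traversal).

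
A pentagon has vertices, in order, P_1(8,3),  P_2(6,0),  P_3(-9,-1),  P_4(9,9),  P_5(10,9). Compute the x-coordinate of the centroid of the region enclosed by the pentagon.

Apply the shoelace formula. First the cross-terms c_i = x_i·y_{i+1} − x_{i+1}·y_i:
  -18, -6, -72, -9, -42  ⇒  2A = -147, A = -73.5.
Then Σ (x_i + x_{i+1})·c_i = -1161, so x̄ = -1161 / (6·(-73.5)) = 129/49.

129/49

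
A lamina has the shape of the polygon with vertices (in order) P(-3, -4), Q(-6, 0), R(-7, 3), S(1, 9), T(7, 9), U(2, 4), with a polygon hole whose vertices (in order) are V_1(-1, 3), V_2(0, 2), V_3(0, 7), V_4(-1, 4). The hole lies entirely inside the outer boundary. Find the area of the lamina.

71

Outer boundary:
Apply the surveyor's formula: 2A = Σ (x_i·y_{i+1} − x_{i+1}·y_i), indices taken mod 6.
Cross-terms: -24, -18, -66, -54, 10, 4  ⇒  Σ = -148
Area = |Σ|/2 = 74.
Hole:
Apply Gauss's area formula: 2A = Σ (x_i·y_{i+1} − x_{i+1}·y_i), indices taken mod 4.
Σ = (-2) + (0) + (7) + (1) = 6
Area = |Σ|/2 = 3.
Net area = 74 − 3 = 71.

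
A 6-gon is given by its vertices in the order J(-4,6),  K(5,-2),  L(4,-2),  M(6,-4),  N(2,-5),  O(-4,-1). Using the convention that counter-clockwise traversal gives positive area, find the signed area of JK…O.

-50

Σ = (-22) + (-2) + (-4) + (-22) + (-22) + (-28) = -100
Signed area = Σ/2 = -50 (negative ⇒ clockwise traversal).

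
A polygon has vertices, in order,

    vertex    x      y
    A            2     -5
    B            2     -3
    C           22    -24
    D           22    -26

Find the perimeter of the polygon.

|AB| = √((0)² + (2)²) = √4 = 2
|BC| = √((20)² + (-21)²) = √841 = 29
|CD| = √((0)² + (-2)²) = √4 = 2
|DA| = √((-20)² + (21)²) = √841 = 29
Perimeter = 2 + 29 + 2 + 29 = 62.

62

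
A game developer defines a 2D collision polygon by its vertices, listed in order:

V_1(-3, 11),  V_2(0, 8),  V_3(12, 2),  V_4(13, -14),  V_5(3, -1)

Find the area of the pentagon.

Apply the shoelace (surveyor's) formula: 2A = Σ (x_i·y_{i+1} − x_{i+1}·y_i), indices taken mod 5.
Cross-terms: -24, -96, -194, 29, 30  ⇒  Σ = -255
Area = |Σ|/2 = 127.5.

127.5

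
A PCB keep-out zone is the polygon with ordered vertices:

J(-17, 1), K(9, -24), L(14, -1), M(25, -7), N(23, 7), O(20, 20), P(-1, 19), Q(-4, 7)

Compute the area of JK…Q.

Cross-terms: 399, 327, -73, 336, 320, 400, 69, 115  ⇒  Σ = 1893
Area = |Σ|/2 = 946.5.

946.5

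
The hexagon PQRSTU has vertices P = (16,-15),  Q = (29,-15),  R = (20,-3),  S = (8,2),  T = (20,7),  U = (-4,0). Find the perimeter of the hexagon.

|PQ| = √((13)² + (0)²) = √169 = 13
|QR| = √((-9)² + (12)²) = √225 = 15
|RS| = √((-12)² + (5)²) = √169 = 13
|ST| = √((12)² + (5)²) = √169 = 13
|TU| = √((-24)² + (-7)²) = √625 = 25
|UP| = √((20)² + (-15)²) = √625 = 25
Perimeter = 13 + 15 + 13 + 13 + 25 + 25 = 104.

104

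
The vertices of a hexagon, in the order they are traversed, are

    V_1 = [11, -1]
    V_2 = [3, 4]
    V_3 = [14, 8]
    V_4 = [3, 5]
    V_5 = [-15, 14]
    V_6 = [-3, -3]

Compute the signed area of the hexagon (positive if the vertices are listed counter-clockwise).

Apply the shoelace formula: 2A = Σ (x_i·y_{i+1} − x_{i+1}·y_i), indices taken mod 6.
Σ = (47) + (-32) + (46) + (117) + (87) + (36) = 301
Signed area = Σ/2 = 150.5 (positive ⇒ counter-clockwise traversal).

150.5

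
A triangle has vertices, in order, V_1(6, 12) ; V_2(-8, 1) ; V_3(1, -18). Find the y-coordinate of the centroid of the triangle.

Apply the shoelace (surveyor's) formula. First the cross-terms c_i = x_i·y_{i+1} − x_{i+1}·y_i:
  102, 143, 120  ⇒  2A = 365, A = 182.5.
Then Σ (y_i + y_{i+1})·c_i = -1825, so ȳ = -1825 / (6·182.5) = -5/3.

-5/3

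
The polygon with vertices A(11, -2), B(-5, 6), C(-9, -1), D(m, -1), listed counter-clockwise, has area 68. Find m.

The doubled signed area Σ (x_i y_{i+1} − x_{i+1} y_i) is linear in m.
With m=0 it equals 135; the coefficient of m is -1 (from the two edges through D).
So -1·m + 135 = 2·68 = 136 ⇒ m = -1.

-1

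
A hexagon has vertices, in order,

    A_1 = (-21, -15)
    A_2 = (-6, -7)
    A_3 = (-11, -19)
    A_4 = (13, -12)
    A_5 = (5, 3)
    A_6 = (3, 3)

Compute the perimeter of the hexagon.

|A_1A_2| = √((15)² + (8)²) = √289 = 17
|A_2A_3| = √((-5)² + (-12)²) = √169 = 13
|A_3A_4| = √((24)² + (7)²) = √625 = 25
|A_4A_5| = √((-8)² + (15)²) = √289 = 17
|A_5A_6| = √((-2)² + (0)²) = √4 = 2
|A_6A_1| = √((-24)² + (-18)²) = √900 = 30
Perimeter = 17 + 13 + 25 + 17 + 2 + 30 = 104.

104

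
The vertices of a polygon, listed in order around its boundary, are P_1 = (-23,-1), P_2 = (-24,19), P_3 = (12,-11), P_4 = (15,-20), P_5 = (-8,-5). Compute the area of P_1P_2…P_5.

Apply the surveyor's formula: 2A = Σ (x_i·y_{i+1} − x_{i+1}·y_i), indices taken mod 5.
Cross-terms: -461, 36, -75, -235, -107  ⇒  Σ = -842
Area = |Σ|/2 = 421.

421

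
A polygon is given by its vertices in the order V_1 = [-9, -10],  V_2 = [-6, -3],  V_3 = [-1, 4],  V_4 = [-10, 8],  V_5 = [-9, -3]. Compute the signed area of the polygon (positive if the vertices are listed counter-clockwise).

68.5

Apply Gauss's area formula: 2A = Σ (x_i·y_{i+1} − x_{i+1}·y_i), indices taken mod 5.
Σ = (-33) + (-27) + (32) + (102) + (63) = 137
Signed area = Σ/2 = 68.5 (positive ⇒ counter-clockwise traversal).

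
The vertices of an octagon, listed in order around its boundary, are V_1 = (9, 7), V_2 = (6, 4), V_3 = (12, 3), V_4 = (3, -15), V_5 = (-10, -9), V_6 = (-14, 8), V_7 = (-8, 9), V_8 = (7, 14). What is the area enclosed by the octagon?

461

Apply Gauss's area formula: 2A = Σ (x_i·y_{i+1} − x_{i+1}·y_i), indices taken mod 8.
Σ = (-6) + (-30) + (-189) + (-177) + (-206) + (-62) + (-175) + (-77) = -922
Area = |Σ|/2 = 461.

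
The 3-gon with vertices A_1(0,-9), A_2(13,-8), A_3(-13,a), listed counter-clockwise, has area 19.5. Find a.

The doubled signed area Σ (x_i y_{i+1} − x_{i+1} y_i) is linear in a.
With a=0 it equals 130; the coefficient of a is 13 (from the two edges through A_3).
So 13·a + 130 = 2·19.5 = 39 ⇒ a = -7.

-7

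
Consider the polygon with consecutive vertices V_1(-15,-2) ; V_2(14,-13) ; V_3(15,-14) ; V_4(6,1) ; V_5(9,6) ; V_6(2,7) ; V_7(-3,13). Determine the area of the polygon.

Apply Gauss's area formula: 2A = Σ (x_i·y_{i+1} − x_{i+1}·y_i), indices taken mod 7.
Cross-terms: 223, -1, 99, 27, 51, 47, 201  ⇒  Σ = 647
Area = |Σ|/2 = 323.5.

323.5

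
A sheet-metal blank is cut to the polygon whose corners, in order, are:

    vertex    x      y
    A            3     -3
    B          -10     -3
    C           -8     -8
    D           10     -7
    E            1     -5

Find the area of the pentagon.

A→B: (3)(-3) − (-10)(-3) = -39
B→C: (-10)(-8) − (-8)(-3) = 56
C→D: (-8)(-7) − (10)(-8) = 136
D→E: (10)(-5) − (1)(-7) = -43
E→A: (1)(-3) − (3)(-5) = 12
Σ = 122
Area = |Σ|/2 = 61.

61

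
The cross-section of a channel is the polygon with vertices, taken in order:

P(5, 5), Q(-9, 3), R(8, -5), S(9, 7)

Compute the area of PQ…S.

Σ = (60) + (21) + (101) + (10) = 192
Area = |Σ|/2 = 96.

96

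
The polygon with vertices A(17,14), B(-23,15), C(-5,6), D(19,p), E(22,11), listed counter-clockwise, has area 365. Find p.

Write out the shoelace sum; only the two edges meeting at D involve p:
2·Area = [((-5)·p − 19·6) + (19·11 − 22·p)] + 635
       = -27·p + 730 = 730
⇒ p = 0.

0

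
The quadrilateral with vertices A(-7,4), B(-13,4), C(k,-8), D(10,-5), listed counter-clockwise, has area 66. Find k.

9

Write out the shoelace sum; only the two edges meeting at C involve k:
2·Area = [((-13)·(-8) − k·4) + (k·(-5) − 10·(-8))] + 29
       = -9·k + 213 = 132
⇒ k = 9.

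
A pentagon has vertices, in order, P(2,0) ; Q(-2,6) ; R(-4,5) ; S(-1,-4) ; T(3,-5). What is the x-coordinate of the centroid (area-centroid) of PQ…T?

Apply the surveyor's formula. First the cross-terms c_i = x_i·y_{i+1} − x_{i+1}·y_i:
  12, 14, 21, 17, 10  ⇒  2A = 74, A = 37.
Then Σ (x_i + x_{i+1})·c_i = -105, so x̄ = -105 / (6·37) = -35/74.

-35/74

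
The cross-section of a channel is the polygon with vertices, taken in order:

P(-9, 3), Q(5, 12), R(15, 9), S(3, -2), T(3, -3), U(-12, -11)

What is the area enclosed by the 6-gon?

261

Apply Gauss's area formula: 2A = Σ (x_i·y_{i+1} − x_{i+1}·y_i), indices taken mod 6.
P→Q: (-9)(12) − (5)(3) = -123
Q→R: (5)(9) − (15)(12) = -135
R→S: (15)(-2) − (3)(9) = -57
S→T: (3)(-3) − (3)(-2) = -3
T→U: (3)(-11) − (-12)(-3) = -69
U→P: (-12)(3) − (-9)(-11) = -135
Σ = -522
Area = |Σ|/2 = 261.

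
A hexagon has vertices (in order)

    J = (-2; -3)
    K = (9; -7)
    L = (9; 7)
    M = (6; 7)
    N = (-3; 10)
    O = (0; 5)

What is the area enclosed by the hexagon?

132

Apply the shoelace formula: 2A = Σ (x_i·y_{i+1} − x_{i+1}·y_i), indices taken mod 6.
Σ = (41) + (126) + (21) + (81) + (-15) + (10) = 264
Area = |Σ|/2 = 132.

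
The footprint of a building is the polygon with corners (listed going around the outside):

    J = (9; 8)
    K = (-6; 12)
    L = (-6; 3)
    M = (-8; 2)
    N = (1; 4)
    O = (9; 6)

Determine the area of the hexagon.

Apply Gauss's area formula: 2A = Σ (x_i·y_{i+1} − x_{i+1}·y_i), indices taken mod 6.
Σ = (156) + (54) + (12) + (-34) + (-30) + (18) = 176
Area = |Σ|/2 = 88.

88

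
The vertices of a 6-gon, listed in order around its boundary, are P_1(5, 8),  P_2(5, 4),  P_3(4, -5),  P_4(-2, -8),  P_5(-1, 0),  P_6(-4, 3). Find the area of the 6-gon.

80.5

Σ = (-20) + (-41) + (-42) + (-8) + (-3) + (-47) = -161
Area = |Σ|/2 = 80.5.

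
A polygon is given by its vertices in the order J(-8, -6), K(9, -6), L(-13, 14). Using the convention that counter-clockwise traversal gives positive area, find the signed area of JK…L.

Apply Gauss's area formula: 2A = Σ (x_i·y_{i+1} − x_{i+1}·y_i), indices taken mod 3.
Σ = (102) + (48) + (190) = 340
Signed area = Σ/2 = 170 (positive ⇒ counter-clockwise traversal).

170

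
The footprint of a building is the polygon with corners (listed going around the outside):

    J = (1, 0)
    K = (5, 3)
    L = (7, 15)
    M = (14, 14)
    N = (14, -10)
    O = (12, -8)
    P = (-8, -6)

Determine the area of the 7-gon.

Apply the shoelace formula: 2A = Σ (x_i·y_{i+1} − x_{i+1}·y_i), indices taken mod 7.
Cross-terms: 3, 54, -112, -336, 8, -136, 6  ⇒  Σ = -513
Area = |Σ|/2 = 256.5.

256.5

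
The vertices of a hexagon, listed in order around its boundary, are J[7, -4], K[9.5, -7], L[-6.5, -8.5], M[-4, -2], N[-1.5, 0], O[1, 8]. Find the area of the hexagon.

Apply the shoelace (surveyor's) formula: 2A = Σ (x_i·y_{i+1} − x_{i+1}·y_i), indices taken mod 6.
Σ = (-11) + (-126.25) + (-21) + (-3) + (-12) + (-60) = -233.25
Area = |Σ|/2 = 116.625.

116.625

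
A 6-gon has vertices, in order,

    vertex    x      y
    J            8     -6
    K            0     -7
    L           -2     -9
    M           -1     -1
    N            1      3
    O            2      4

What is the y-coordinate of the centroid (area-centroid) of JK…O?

-2.912

Apply the surveyor's formula. First the cross-terms c_i = x_i·y_{i+1} − x_{i+1}·y_i:
  -56, -14, -7, -2, -2, -44  ⇒  2A = -125, A = -62.5.
Then Σ (y_i + y_{i+1})·c_i = 1092, so ȳ = 1092 / (6·(-62.5)) = -2.912.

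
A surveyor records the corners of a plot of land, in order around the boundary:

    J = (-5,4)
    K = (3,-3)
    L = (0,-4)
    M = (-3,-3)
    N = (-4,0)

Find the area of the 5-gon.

24.5

J→K: (-5)(-3) − (3)(4) = 3
K→L: (3)(-4) − (0)(-3) = -12
L→M: (0)(-3) − (-3)(-4) = -12
M→N: (-3)(0) − (-4)(-3) = -12
N→J: (-4)(4) − (-5)(0) = -16
Σ = -49
Area = |Σ|/2 = 24.5.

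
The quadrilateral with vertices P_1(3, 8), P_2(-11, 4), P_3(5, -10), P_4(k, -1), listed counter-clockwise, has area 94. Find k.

The doubled signed area Σ (x_i y_{i+1} − x_{i+1} y_i) is linear in k.
With k=0 it equals 188; the coefficient of k is 18 (from the two edges through P_4).
So 18·k + 188 = 2·94 = 188 ⇒ k = 0.

0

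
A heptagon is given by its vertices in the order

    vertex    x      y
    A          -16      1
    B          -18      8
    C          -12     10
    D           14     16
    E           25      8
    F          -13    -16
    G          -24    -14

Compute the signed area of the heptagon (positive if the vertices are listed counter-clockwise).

-780

Σ = (-110) + (-84) + (-332) + (-288) + (-296) + (-202) + (-248) = -1560
Signed area = Σ/2 = -780 (negative ⇒ clockwise traversal).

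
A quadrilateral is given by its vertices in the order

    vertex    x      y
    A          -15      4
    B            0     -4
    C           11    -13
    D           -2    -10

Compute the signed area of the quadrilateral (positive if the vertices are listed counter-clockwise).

Apply the surveyor's formula: 2A = Σ (x_i·y_{i+1} − x_{i+1}·y_i), indices taken mod 4.
Σ = (60) + (44) + (-136) + (-158) = -190
Signed area = Σ/2 = -95 (negative ⇒ clockwise traversal).

-95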